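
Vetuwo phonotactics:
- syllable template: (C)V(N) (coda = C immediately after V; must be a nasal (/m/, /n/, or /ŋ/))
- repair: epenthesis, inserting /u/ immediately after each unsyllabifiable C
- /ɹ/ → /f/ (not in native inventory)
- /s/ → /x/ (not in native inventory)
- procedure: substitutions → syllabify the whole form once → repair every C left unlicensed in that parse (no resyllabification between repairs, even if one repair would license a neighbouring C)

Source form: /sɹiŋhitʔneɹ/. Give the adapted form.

xufiŋhituʔunefu

Substitution: /s/ → /x/, /ɹ/ → /f/, giving /xfiŋhitʔnef/.
The consonants /x/, /t/, /ʔ/, /f/ cannot be parsed into a legal (C)V(N) syllable (only a nasal (/m/, /n/, or /ŋ/) is licensed in coda position; onsets are limited to one consonant).
Inserting the epenthetic vowel yields /x/ → /xu/, /t/ → /tu/, /ʔ/ → /ʔu/, /f/ → /fu/.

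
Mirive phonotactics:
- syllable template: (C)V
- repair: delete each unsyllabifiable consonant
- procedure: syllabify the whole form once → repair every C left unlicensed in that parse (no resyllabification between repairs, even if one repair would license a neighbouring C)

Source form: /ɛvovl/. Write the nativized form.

ɛvo

Syllabifying with onset maximization leaves /v/, /l/ stranded (no codas are permitted; onsets are limited to one consonant).
Deletion applies to /v/, /l/.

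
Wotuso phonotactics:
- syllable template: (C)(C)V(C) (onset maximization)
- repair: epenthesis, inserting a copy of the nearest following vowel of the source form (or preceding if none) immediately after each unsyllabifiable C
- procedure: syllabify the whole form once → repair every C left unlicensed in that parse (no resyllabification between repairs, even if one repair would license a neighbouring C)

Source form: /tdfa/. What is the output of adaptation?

tadfa

Syllabifying with onset maximization leaves /t/ stranded (at most one coda consonant is licensed; onsets may contain at most 2 consonants).
Inserting the epenthetic vowel yields /t/ → /ta/.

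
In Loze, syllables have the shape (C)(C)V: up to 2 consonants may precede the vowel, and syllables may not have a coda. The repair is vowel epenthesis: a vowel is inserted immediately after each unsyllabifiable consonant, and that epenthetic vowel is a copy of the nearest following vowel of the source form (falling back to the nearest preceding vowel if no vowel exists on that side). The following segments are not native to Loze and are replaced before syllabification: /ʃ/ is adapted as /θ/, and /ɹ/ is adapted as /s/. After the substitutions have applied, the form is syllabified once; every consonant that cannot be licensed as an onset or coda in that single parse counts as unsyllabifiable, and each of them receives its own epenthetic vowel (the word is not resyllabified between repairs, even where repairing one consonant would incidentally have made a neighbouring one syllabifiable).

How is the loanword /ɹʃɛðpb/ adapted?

Substitution: /ɹ/ → /s/, /ʃ/ → /θ/, giving /sθɛðpb/.
Syllabifying with onset maximization leaves /ð/, /p/, /b/ stranded (no codas are permitted; onsets may contain at most 2 consonants).
Each unlicensed consonant becomes the onset of a new syllable: /ð/ → /ðɛ/, /p/ → /pɛ/, /b/ → /bɛ/.

sθɛðɛpɛbɛ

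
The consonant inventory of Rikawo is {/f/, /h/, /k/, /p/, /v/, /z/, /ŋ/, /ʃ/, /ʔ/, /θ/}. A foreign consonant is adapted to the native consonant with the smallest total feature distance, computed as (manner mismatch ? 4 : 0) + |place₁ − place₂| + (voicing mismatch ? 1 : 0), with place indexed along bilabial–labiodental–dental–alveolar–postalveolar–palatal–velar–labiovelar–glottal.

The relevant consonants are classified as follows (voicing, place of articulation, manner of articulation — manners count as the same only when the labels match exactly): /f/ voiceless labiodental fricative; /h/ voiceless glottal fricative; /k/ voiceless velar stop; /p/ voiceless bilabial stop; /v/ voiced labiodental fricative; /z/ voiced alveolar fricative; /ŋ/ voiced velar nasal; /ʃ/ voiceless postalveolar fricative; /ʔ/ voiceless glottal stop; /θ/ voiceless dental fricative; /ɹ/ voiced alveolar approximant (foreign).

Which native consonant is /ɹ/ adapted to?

z

/z/ is closest: manner differs (approximant→fricative, +4), place distance 0 (alveolar→alveolar), same voicing; total 4. Next closest is /v/ at distance 6.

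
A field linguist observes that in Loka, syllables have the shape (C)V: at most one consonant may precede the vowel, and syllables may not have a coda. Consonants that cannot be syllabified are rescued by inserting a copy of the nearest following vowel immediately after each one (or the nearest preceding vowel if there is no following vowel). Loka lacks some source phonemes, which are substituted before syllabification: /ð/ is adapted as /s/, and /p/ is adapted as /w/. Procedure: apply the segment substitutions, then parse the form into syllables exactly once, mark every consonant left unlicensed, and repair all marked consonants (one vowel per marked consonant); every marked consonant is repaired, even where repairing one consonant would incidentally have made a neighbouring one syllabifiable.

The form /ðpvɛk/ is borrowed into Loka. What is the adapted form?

Substitution: /ð/ → /s/, /p/ → /w/, giving /swvɛk/.
The consonants /s/, /w/, /k/ cannot be parsed into a legal (C)V syllable (no codas are permitted; onsets are limited to one consonant).
Epenthesis after each stranded consonant: /s/ → /sɛ/, /w/ → /wɛ/, /k/ → /kɛ/.

sɛwɛvɛkɛ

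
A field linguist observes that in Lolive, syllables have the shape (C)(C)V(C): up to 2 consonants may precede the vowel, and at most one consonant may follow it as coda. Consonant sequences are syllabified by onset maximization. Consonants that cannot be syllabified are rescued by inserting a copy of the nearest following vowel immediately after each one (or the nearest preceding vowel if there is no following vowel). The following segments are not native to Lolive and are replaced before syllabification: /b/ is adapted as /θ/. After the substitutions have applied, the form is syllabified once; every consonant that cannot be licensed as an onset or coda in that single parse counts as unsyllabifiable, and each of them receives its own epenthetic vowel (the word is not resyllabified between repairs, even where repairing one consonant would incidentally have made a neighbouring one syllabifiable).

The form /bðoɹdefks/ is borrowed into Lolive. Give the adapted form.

θðoɹdefkese

Substitution: /b/ → /θ/, giving /θðoɹdefks/.
Syllabifying with onset maximization leaves /k/, /s/ stranded (at most one coda consonant is licensed; onsets may contain at most 2 consonants).
Epenthesis after each stranded consonant: /k/ → /ke/, /s/ → /se/.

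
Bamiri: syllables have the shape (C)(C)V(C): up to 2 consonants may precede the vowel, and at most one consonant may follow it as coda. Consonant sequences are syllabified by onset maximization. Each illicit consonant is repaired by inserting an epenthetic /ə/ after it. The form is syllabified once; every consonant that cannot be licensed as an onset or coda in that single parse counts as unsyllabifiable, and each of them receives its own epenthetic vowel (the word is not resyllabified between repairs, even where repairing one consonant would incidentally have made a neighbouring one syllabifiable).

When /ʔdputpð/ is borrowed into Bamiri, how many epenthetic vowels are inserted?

The unsyllabifiable consonants are /ʔ/, /p/, /ð/; each receives one epenthetic vowel.

3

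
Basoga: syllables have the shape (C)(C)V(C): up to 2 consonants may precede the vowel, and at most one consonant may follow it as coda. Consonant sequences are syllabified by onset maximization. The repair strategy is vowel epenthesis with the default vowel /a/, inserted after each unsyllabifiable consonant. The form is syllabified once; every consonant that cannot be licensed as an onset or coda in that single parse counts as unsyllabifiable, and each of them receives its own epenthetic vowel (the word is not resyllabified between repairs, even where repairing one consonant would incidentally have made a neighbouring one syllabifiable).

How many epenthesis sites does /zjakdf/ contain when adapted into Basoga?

The unsyllabifiable consonants are /d/, /f/; each receives one epenthetic vowel.

2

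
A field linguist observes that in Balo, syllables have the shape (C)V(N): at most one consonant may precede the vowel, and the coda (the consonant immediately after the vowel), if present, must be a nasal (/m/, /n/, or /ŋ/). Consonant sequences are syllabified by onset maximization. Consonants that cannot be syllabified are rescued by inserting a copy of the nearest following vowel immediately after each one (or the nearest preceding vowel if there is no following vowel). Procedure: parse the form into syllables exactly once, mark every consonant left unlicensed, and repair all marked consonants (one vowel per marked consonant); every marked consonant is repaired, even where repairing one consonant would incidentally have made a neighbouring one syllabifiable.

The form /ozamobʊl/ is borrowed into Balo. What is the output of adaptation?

The consonants /l/ cannot be parsed into a legal (C)V(N) syllable (only a nasal (/m/, /n/, or /ŋ/) is licensed in coda position; onsets are limited to one consonant).
Epenthesis after each stranded consonant: /l/ → /lʊ/.

ozamobʊlʊ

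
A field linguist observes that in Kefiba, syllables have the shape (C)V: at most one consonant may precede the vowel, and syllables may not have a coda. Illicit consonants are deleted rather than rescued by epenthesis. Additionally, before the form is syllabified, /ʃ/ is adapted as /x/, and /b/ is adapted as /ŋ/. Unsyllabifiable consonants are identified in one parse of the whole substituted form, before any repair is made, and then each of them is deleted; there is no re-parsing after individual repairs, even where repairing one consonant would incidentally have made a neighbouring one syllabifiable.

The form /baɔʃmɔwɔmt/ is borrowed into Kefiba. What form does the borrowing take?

ŋaɔmɔwɔ

Substitution: /b/ → /ŋ/, /ʃ/ → /x/, giving /ŋaɔxmɔwɔmt/.
The consonants /x/, /m/, /t/ cannot be parsed into a legal (C)V syllable (no codas are permitted; onsets are limited to one consonant).
Each unlicensed consonant is deleted: /x/, /m/, /t/.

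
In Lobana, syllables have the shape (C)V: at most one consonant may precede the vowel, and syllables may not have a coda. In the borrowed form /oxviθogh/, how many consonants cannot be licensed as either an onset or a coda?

3

The consonants /x/, /g/, /h/ cannot be parsed into a legal (C)V syllable (no codas are permitted; onsets are limited to one consonant).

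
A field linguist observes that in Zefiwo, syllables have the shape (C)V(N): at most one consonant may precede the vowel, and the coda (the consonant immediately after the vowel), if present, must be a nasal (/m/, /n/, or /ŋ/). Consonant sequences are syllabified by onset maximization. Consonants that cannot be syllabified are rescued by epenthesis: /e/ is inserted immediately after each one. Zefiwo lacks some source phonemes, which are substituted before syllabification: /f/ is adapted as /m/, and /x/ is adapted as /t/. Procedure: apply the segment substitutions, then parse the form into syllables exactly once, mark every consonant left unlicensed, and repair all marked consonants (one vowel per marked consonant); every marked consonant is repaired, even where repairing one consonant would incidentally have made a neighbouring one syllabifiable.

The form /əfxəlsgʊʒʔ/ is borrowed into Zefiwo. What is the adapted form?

Substitution: /f/ → /m/, /x/ → /t/, giving /əmtəlsgʊʒʔ/.
The consonants /l/, /s/, /ʒ/, /ʔ/ cannot be parsed into a legal (C)V(N) syllable (only a nasal (/m/, /n/, or /ŋ/) is licensed in coda position; onsets are limited to one consonant).
Each unlicensed consonant becomes the onset of a new syllable: /l/ → /le/, /s/ → /se/, /ʒ/ → /ʒe/, /ʔ/ → /ʔe/.

əmtəlesegʊʒeʔe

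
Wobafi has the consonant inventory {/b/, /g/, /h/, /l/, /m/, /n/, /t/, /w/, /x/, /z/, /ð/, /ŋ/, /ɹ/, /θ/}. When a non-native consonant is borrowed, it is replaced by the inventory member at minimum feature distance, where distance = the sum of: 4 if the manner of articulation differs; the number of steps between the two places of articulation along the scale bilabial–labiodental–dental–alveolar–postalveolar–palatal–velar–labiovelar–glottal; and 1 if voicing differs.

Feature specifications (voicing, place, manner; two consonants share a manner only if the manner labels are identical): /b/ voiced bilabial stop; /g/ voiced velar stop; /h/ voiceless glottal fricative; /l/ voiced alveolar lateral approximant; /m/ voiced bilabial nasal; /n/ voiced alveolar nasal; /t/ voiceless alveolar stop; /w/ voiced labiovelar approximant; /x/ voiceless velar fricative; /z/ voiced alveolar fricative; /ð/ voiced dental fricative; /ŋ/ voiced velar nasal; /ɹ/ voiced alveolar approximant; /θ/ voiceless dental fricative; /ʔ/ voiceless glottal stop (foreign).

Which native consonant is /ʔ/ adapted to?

g

/g/ is closest: same manner (stop), place distance 2 (glottal→velar), voicing differs (+1); total 3. Next closest is /h/ at distance 4.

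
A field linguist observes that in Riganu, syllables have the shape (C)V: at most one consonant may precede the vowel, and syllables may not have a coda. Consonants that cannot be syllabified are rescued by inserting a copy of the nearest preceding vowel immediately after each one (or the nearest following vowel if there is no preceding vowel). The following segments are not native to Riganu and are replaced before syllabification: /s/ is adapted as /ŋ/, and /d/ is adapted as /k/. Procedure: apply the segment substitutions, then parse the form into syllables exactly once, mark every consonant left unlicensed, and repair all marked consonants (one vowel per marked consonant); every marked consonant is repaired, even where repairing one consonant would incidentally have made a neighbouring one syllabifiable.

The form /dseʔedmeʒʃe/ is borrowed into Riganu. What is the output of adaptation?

Substitution: /d/ → /k/, /s/ → /ŋ/, giving /kŋeʔekmeʒʃe/.
Syllabifying with onset maximization leaves /k/, /k/, /ʒ/ stranded (no codas are permitted; onsets are limited to one consonant).
Inserting the epenthetic vowel yields /k/ → /ke/, /k/ → /ke/, /ʒ/ → /ʒe/.

keŋeʔekemeʒeʃe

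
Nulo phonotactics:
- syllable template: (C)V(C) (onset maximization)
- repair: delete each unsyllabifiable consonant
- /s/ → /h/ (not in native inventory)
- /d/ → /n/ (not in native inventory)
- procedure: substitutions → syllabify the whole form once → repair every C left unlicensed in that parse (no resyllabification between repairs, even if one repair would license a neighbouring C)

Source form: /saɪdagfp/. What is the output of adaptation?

Substitution: /s/ → /h/, /d/ → /n/, giving /haɪnagfp/.
The consonants /f/, /p/ cannot be parsed into a legal (C)V(C) syllable (at most one coda consonant is licensed; onsets are limited to one consonant).
Deletion applies to /f/, /p/.

haɪnag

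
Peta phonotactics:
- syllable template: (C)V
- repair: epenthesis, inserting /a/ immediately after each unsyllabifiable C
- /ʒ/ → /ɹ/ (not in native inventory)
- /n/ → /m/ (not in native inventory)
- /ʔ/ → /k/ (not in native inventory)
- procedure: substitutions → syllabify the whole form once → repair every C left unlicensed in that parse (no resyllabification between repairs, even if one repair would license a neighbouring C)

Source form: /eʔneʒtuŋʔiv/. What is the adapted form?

Substitution: /ʔ/ → /k/, /n/ → /m/, /ʒ/ → /ɹ/, giving /ekmeɹtuŋkiv/.
Syllabifying with onset maximization leaves /k/, /ɹ/, /ŋ/, /v/ stranded (no codas are permitted; onsets are limited to one consonant).
Each unlicensed consonant becomes the onset of a new syllable: /k/ → /ka/, /ɹ/ → /ɹa/, /ŋ/ → /ŋa/, /v/ → /va/.

ekameɹatuŋakiva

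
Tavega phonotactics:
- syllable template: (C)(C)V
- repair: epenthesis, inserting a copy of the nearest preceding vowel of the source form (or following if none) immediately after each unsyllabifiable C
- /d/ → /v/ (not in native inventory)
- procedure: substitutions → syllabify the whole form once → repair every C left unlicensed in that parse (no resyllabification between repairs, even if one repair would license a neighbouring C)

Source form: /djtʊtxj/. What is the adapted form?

Substitution: /d/ → /v/, giving /vjtʊtxj/.
Under (C)(C)V, the unsyllabifiable consonants are /v/, /t/, /x/, /j/ (no codas are permitted; onsets may contain at most 2 consonants).
Epenthesis after each stranded consonant: /v/ → /vʊ/, /t/ → /tʊ/, /x/ → /xʊ/, /j/ → /jʊ/.

vʊjtʊtʊxʊjʊ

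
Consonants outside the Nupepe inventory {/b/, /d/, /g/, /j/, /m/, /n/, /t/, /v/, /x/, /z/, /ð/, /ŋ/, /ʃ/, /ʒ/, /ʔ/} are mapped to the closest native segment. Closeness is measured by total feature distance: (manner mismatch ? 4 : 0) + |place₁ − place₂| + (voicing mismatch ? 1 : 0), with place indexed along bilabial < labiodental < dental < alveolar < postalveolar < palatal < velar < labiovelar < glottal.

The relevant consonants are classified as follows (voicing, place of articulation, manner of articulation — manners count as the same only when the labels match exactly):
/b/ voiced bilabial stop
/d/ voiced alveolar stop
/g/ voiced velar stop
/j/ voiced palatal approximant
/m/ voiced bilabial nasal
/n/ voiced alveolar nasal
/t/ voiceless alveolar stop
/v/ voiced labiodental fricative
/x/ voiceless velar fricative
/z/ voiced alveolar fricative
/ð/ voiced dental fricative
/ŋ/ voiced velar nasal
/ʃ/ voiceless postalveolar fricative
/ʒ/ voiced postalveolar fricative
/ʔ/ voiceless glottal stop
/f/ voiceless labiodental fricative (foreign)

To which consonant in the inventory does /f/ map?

v

/v/ is closest: same manner (fricative), place distance 0 (labiodental→labiodental), voicing differs (+1); total 1. Next closest is /ð/ at distance 2.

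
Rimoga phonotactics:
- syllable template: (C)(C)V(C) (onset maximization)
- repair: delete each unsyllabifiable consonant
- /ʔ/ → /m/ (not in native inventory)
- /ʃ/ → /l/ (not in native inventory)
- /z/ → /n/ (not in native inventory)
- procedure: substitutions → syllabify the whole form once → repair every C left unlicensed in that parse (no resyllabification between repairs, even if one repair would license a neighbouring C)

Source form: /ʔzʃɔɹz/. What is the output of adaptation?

Substitution: /ʔ/ → /m/, /z/ → /n/, /ʃ/ → /l/, giving /mnlɔɹn/.
Under (C)(C)V(C), the unsyllabifiable consonants are /m/, /n/ (at most one coda consonant is licensed; onsets may contain at most 2 consonants).
Deleting the stranded consonants removes /m/, /n/.

nlɔɹ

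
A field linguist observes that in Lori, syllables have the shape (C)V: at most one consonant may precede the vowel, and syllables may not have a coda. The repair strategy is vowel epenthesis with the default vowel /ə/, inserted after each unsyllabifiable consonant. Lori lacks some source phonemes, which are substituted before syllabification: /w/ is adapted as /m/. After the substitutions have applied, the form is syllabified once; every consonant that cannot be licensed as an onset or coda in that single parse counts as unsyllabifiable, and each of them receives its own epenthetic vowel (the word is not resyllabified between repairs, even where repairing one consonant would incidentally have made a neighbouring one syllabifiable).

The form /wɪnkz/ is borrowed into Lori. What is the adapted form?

Substitution: /w/ → /m/, giving /mɪnkz/.
Under (C)V, the unsyllabifiable consonants are /n/, /k/, /z/ (no codas are permitted; onsets are limited to one consonant).
Epenthesis after each stranded consonant: /n/ → /nə/, /k/ → /kə/, /z/ → /zə/.

mɪnəkəzə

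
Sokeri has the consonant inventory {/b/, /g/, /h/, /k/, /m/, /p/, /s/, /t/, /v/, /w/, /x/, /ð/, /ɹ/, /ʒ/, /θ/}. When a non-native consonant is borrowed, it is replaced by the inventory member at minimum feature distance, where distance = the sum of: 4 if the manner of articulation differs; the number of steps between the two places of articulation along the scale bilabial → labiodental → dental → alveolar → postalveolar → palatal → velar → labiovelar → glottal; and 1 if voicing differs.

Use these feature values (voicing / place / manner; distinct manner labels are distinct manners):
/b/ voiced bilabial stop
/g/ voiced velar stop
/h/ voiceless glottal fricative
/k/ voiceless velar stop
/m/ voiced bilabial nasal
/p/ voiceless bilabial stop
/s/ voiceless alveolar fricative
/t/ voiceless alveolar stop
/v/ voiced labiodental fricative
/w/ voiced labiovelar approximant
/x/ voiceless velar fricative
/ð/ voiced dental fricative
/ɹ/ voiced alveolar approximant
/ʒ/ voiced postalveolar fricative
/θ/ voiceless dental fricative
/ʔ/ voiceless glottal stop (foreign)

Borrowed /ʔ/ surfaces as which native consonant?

k

/k/ is closest: same manner (stop), place distance 2 (glottal→velar), same voicing; total 2. Next closest is /g/ at distance 3.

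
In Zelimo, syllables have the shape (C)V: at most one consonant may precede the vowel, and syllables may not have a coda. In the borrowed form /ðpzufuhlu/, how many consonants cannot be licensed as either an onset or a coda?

Under (C)V, the unsyllabifiable consonants are /ð/, /p/, /h/ (no codas are permitted; onsets are limited to one consonant).

3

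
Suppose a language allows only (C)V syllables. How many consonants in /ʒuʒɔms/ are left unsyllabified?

The consonants /m/, /s/ cannot be parsed into a legal (C)V syllable (no codas are permitted; onsets are limited to one consonant).

2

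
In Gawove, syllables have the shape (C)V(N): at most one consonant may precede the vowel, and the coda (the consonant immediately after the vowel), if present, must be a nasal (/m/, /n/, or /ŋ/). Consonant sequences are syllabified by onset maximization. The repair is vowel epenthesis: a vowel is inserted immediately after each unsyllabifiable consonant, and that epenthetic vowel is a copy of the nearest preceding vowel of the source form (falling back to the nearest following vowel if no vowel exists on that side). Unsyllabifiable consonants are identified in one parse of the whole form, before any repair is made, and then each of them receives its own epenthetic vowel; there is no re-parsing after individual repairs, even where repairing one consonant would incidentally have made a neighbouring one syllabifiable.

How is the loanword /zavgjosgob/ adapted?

Under (C)V(N), the unsyllabifiable consonants are /v/, /g/, /s/, /b/ (only a nasal (/m/, /n/, or /ŋ/) is licensed in coda position; onsets are limited to one consonant).
Epenthesis after each stranded consonant: /v/ → /va/, /g/ → /ga/, /s/ → /so/, /b/ → /bo/.

zavagajosogobo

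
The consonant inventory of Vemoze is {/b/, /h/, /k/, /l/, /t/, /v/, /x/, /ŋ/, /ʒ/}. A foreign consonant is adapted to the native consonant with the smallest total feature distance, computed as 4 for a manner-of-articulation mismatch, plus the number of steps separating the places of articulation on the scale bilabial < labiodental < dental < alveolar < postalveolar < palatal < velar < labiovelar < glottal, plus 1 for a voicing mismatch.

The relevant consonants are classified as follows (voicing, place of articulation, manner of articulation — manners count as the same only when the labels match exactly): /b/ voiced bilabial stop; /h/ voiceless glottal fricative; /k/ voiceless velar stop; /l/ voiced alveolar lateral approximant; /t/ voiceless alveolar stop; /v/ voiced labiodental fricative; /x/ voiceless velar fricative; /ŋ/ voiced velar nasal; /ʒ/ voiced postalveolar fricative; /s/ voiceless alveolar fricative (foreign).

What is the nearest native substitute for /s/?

ʒ

/ʒ/ is closest: same manner (fricative), place distance 1 (alveolar→postalveolar), voicing differs (+1); total 2. Next closest is /v/ at distance 3.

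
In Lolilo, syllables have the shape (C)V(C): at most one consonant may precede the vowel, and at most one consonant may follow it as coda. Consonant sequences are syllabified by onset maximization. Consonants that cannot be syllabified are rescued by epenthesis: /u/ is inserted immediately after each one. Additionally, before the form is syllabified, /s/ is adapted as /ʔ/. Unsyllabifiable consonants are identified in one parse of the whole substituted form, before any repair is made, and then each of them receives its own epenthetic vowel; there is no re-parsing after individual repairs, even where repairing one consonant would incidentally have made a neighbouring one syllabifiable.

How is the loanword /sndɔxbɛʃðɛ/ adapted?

Substitution: /s/ → /ʔ/, giving /ʔndɔxbɛʃðɛ/.
The consonants /ʔ/, /n/ cannot be parsed into a legal (C)V(C) syllable (at most one coda consonant is licensed; onsets are limited to one consonant).
Each unlicensed consonant becomes the onset of a new syllable: /ʔ/ → /ʔu/, /n/ → /nu/.

ʔunudɔxbɛʃðɛ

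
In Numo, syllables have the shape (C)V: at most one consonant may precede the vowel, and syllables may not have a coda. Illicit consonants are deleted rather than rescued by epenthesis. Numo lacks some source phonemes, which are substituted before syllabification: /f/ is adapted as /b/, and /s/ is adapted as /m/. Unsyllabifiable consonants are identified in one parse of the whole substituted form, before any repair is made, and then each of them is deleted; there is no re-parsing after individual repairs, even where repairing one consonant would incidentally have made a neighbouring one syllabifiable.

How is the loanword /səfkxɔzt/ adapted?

məxɔ

Substitution: /s/ → /m/, /f/ → /b/, giving /məbkxɔzt/.
Syllabifying with onset maximization leaves /b/, /k/, /z/, /t/ stranded (no codas are permitted; onsets are limited to one consonant).
Deleting the stranded consonants removes /b/, /k/, /z/, /t/.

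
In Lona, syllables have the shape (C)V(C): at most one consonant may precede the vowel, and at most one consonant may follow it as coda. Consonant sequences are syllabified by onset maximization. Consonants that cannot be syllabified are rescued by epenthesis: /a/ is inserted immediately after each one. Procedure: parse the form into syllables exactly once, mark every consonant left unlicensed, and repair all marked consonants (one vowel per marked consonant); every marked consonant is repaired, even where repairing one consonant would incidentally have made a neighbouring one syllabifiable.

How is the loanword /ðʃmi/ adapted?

ðaʃami

Syllabifying with onset maximization leaves /ð/, /ʃ/ stranded (at most one coda consonant is licensed; onsets are limited to one consonant).
Each unlicensed consonant becomes the onset of a new syllable: /ð/ → /ða/, /ʃ/ → /ʃa/.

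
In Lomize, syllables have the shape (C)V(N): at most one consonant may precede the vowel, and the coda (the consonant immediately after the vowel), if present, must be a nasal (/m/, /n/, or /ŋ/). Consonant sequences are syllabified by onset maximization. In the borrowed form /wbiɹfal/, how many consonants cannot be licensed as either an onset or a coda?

3

The consonants /w/, /ɹ/, /l/ cannot be parsed into a legal (C)V(N) syllable (only a nasal (/m/, /n/, or /ŋ/) is licensed in coda position; onsets are limited to one consonant).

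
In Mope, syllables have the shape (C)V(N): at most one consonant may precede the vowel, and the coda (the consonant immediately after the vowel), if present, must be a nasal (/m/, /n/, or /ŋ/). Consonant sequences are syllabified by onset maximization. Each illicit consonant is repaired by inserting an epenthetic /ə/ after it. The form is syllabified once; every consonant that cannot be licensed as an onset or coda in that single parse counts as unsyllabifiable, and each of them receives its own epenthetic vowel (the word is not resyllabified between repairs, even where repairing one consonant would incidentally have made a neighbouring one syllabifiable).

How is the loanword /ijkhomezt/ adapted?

Under (C)V(N), the unsyllabifiable consonants are /j/, /k/, /z/, /t/ (only a nasal (/m/, /n/, or /ŋ/) is licensed in coda position; onsets are limited to one consonant).
Inserting the epenthetic vowel yields /j/ → /jə/, /k/ → /kə/, /z/ → /zə/, /t/ → /tə/.

ijəkəhomezətə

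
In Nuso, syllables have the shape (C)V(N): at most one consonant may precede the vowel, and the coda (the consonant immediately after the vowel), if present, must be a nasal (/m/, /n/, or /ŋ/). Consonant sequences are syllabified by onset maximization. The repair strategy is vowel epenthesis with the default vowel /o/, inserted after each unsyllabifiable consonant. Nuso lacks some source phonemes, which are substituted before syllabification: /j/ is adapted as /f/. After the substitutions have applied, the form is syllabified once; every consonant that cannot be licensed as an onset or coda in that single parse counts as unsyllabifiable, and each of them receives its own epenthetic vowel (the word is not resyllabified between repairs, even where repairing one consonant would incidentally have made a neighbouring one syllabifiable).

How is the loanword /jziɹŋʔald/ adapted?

Substitution: /j/ → /f/, giving /fziɹŋʔald/.
The consonants /f/, /ɹ/, /ŋ/, /l/, /d/ cannot be parsed into a legal (C)V(N) syllable (only a nasal (/m/, /n/, or /ŋ/) is licensed in coda position; onsets are limited to one consonant).
Inserting the epenthetic vowel yields /f/ → /fo/, /ɹ/ → /ɹo/, /ŋ/ → /ŋo/, /l/ → /lo/, /d/ → /do/.

foziɹoŋoʔalodo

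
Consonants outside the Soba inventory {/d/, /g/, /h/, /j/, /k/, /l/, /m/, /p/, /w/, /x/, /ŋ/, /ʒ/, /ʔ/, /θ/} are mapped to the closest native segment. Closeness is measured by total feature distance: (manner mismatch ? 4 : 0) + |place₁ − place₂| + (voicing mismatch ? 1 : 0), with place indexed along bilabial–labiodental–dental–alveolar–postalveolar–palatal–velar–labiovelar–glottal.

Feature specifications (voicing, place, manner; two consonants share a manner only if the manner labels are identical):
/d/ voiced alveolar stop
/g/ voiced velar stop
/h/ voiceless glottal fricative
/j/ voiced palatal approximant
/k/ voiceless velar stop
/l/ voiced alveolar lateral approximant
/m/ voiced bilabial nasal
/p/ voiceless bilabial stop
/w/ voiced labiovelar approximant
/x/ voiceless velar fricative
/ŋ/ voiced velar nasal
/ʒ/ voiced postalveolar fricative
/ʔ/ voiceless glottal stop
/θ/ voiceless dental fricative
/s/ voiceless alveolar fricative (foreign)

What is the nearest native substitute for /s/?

θ

/θ/ is closest: same manner (fricative), place distance 1 (alveolar→dental), same voicing; total 1. Next closest is /ʒ/ at distance 2.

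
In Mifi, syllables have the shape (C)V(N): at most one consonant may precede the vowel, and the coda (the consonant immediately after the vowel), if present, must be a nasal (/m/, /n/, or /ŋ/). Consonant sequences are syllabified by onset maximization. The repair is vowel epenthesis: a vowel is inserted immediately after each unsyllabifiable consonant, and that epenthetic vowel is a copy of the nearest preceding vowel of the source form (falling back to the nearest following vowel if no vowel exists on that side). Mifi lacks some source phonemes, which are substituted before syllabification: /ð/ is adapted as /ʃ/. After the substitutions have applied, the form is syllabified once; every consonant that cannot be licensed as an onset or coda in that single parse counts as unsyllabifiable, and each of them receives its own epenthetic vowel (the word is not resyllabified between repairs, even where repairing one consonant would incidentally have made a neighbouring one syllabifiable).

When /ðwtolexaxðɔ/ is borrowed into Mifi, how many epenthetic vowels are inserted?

After substitution the input is /ʃwtolexaxʃɔ/.
The unsyllabifiable consonants are /ʃ/, /w/, /x/; each receives one epenthetic vowel.

3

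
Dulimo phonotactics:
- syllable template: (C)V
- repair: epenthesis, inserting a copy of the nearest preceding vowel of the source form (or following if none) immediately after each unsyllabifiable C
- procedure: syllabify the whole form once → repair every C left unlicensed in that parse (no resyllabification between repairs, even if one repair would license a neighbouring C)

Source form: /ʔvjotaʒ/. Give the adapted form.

The consonants /ʔ/, /v/, /ʒ/ cannot be parsed into a legal (C)V syllable (no codas are permitted; onsets are limited to one consonant).
Each unlicensed consonant becomes the onset of a new syllable: /ʔ/ → /ʔo/, /v/ → /vo/, /ʒ/ → /ʒa/.

ʔovojotaʒa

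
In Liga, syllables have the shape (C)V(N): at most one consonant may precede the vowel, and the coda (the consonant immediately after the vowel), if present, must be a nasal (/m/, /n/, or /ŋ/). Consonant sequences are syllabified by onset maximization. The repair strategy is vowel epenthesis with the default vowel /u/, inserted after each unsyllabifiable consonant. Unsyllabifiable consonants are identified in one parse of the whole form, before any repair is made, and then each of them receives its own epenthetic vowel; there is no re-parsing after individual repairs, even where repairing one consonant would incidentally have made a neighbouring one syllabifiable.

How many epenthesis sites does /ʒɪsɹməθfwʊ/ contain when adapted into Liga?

The unsyllabifiable consonants are /s/, /ɹ/, /θ/, /f/; each receives one epenthetic vowel.

4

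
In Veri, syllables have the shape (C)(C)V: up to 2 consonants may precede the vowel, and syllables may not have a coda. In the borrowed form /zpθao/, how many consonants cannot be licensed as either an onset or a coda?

1

The consonants /z/ cannot be parsed into a legal (C)(C)V syllable (no codas are permitted; onsets may contain at most 2 consonants).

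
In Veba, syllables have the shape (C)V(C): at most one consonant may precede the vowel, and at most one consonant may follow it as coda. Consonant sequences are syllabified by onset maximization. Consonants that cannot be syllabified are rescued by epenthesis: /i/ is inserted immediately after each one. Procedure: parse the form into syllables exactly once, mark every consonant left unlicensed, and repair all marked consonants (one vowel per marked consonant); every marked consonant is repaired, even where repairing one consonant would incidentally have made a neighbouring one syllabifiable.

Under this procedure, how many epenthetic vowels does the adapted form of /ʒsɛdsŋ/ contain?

The unsyllabifiable consonants are /ʒ/, /s/, /ŋ/; each receives one epenthetic vowel.

3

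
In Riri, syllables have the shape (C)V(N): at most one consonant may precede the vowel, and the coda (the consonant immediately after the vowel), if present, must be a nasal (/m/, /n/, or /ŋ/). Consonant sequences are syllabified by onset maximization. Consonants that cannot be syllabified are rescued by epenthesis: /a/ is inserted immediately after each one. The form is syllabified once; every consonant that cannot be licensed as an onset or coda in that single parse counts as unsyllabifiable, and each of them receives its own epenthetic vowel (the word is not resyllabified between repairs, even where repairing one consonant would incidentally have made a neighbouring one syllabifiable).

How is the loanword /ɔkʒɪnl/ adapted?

Under (C)V(N), the unsyllabifiable consonants are /k/, /l/ (only a nasal (/m/, /n/, or /ŋ/) is licensed in coda position; onsets are limited to one consonant).
Each unlicensed consonant becomes the onset of a new syllable: /k/ → /ka/, /l/ → /la/.

ɔkaʒɪnla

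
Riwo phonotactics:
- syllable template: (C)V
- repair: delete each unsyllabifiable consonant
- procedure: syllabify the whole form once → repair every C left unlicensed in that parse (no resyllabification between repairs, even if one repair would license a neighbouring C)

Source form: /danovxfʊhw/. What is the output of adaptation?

Under (C)V, the unsyllabifiable consonants are /v/, /x/, /h/, /w/ (no codas are permitted; onsets are limited to one consonant).
Deletion applies to /v/, /x/, /h/, /w/.

danofʊ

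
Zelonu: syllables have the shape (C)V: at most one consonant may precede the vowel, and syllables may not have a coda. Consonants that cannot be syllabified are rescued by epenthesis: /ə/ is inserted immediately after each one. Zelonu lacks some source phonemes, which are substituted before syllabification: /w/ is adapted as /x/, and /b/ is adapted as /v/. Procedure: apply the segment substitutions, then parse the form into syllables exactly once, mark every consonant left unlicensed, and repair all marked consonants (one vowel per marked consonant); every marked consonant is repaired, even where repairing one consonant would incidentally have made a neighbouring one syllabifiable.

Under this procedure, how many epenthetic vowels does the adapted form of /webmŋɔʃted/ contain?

4

After substitution the input is /xevmŋɔʃted/.
The unsyllabifiable consonants are /v/, /m/, /ʃ/, /d/; each receives one epenthetic vowel.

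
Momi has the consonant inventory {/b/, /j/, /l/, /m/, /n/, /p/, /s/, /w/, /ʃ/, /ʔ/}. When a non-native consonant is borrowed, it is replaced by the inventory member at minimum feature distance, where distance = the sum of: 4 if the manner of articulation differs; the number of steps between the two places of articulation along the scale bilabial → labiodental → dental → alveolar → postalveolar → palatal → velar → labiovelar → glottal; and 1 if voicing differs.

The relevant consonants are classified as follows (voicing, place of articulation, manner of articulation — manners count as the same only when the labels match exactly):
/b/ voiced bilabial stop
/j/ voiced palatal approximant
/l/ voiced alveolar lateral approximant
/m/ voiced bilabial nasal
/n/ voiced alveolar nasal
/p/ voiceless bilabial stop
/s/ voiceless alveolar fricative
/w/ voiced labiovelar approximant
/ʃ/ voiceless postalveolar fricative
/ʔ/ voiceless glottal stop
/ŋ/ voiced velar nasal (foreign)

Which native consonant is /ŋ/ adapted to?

n

/n/ is closest: same manner (nasal), place distance 3 (velar→alveolar), same voicing; total 3. Next closest is /j/ at distance 5.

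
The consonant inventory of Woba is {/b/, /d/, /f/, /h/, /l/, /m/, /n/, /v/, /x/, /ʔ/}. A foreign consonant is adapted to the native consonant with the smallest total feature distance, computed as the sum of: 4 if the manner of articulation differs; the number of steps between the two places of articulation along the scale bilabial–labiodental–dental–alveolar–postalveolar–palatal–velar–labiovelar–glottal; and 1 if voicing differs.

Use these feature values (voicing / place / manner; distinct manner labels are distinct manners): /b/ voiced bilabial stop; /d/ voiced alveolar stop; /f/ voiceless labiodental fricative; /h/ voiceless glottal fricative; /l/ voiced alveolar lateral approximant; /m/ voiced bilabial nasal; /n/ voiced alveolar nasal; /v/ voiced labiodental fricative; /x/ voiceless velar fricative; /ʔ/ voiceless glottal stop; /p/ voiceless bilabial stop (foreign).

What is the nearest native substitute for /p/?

b

/b/ is closest: same manner (stop), place distance 0 (bilabial→bilabial), voicing differs (+1); total 1. Next closest is /d/ at distance 4.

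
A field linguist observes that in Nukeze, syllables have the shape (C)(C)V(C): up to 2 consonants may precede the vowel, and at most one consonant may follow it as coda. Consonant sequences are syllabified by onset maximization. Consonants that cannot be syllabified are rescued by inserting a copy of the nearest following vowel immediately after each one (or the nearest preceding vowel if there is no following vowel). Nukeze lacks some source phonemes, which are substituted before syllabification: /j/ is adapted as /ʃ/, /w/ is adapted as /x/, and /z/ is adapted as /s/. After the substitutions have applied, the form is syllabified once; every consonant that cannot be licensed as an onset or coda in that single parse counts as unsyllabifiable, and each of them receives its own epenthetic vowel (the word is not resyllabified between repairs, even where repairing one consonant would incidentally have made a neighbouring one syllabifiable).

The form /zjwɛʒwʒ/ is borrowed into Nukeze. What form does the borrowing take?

sɛʃxɛʒxɛʒɛ

Substitution: /z/ → /s/, /j/ → /ʃ/, /w/ → /x/, giving /sʃxɛʒxʒ/.
Syllabifying with onset maximization leaves /s/, /x/, /ʒ/ stranded (at most one coda consonant is licensed; onsets may contain at most 2 consonants).
Each unlicensed consonant becomes the onset of a new syllable: /s/ → /sɛ/, /x/ → /xɛ/, /ʒ/ → /ʒɛ/.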